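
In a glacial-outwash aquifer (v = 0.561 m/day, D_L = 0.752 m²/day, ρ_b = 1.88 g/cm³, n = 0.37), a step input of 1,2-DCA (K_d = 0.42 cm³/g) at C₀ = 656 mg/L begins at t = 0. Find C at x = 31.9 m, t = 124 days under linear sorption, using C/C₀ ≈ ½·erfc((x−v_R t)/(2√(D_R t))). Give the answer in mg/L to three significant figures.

68.4 mg/L

Retardation factor R = 1 + ρ_b·K_d/n = 1 + 1.88 × 0.42/0.37 = 3.134.
Sorption retards both mechanisms: v_R = v/R = 0.1790 m/day, D_R = D/R = 0.2399 m²/day.
v_R·t = 0.1790 × 124 = 22.196 m; 2√(D_R t) = 10.91 m; argument = (31.9 − 22.196)/10.91 = 0.8895.
C = C₀ × ½·erfc(0.8895) = 656 × 0.1042 = 68.4 mg/L.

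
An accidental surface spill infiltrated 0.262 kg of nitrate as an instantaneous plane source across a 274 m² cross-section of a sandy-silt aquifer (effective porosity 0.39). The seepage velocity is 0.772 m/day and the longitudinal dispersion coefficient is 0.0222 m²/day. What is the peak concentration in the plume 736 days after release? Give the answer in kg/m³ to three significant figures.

0.000171 kg/m³

The peak of an instantaneous 1D plume sits at x = vt; there the Gaussian factor is 1 and C_max = M/(n_e·A·√(4πDt)), where n_e·A is the pore area the mass is dissolved in.
√(4πDt) = √(4π × 0.0222 × 736) = 14.33 m, so C_max = 0.262/(0.39 × 274 × 14.33) = 0.000171 kg/m³.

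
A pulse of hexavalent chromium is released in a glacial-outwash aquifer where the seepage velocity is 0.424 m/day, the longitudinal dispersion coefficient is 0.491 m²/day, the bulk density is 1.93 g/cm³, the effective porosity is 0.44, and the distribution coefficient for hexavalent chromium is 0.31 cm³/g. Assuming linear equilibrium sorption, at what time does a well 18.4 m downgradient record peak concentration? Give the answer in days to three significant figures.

96.2 days

Retardation factor R = 1 + ρ_b·K_d/n = 1 + 1.93 × 0.31/0.44 = 2.360.
Sorption retards both mechanisms: v_R = v/R = 0.1797 m/day, D_R = D/R = 0.2081 m²/day.
Peak time from v_R²t² + 2D_R t − x² = 0: t = (√(D_R² + v_R²x²) − D_R)/v_R².
√(D_R² + v_R²x²) = √(0.2081² + 0.1797² × 18.4²) = 3.313; v_R² = 0.03229.
t = (3.313 − 0.2081)/0.03229 = 96.2 days.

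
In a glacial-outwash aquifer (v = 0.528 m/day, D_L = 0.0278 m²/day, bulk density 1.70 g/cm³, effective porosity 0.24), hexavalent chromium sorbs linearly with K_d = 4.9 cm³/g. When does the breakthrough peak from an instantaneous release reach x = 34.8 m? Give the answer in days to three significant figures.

Retardation factor R = 1 + ρ_b·K_d/n = 1 + 1.70 × 4.9/0.24 = 35.71.
Sorption retards both mechanisms: v_R = v/R = 0.01479 m/day, D_R = D/R = 0.0007785 m²/day.
Peak time from v_R²t² + 2D_R t − x² = 0: t = (√(D_R² + v_R²x²) − D_R)/v_R².
√(D_R² + v_R²x²) = √(0.0007785² + 0.01479² × 34.8²) = 0.5147; v_R² = 0.0002187.
t = (0.5147 − 0.0007785)/0.0002187 = 2350 days.

2350 days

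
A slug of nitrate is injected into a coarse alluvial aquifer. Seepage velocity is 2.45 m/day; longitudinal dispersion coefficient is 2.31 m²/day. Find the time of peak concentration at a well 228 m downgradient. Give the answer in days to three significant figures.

92.7 days

For the 1D instantaneous-source solution, setting ∂C/∂t = 0 at fixed x gives v²t² + 2Dt − x² = 0, so t = (√(D² + v²x²) − D)/v².
√(D² + v²x²) = √(2.31² + 2.45² × 228²) = 558.6; v² = 6.0025.
t = (558.6 − 2.31)/6.0025 = 92.7 days (vs. the pure-advection estimate x/v = 93.1 d).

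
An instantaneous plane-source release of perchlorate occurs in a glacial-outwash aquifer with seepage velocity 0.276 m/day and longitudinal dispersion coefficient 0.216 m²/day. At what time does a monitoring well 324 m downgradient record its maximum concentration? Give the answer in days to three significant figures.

1170 days

For the 1D instantaneous-source solution, setting ∂C/∂t = 0 at fixed x gives v²t² + 2Dt − x² = 0, so t = (√(D² + v²x²) − D)/v².
√(D² + v²x²) = √(0.216² + 0.276² × 324²) = 89.42; v² = 0.076176.
t = (89.42 − 0.216)/0.076176 = 1170 days (vs. the pure-advection estimate x/v = 1170 d).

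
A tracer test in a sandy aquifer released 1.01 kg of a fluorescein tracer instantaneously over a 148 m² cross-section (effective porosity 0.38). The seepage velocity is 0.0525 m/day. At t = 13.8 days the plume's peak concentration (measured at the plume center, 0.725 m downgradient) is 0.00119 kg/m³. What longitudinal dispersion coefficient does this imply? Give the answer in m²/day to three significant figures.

1.31 m²/day

At the plume center C_max = M/(n_e·A·√(4πDt)), so D = M²/(4πt·(n_e·A·C_max)²).
n_e·A·C_max = 0.38 × 148 × 0.00119 = 0.06693 kg/m.
D = 1.01²/(4π × 13.8 × 0.06693²) = 1.31 m²/day.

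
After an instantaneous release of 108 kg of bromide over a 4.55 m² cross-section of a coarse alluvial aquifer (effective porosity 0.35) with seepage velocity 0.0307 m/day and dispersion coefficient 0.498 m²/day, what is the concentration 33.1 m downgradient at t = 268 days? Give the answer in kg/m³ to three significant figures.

0.520 kg/m³

For an instantaneous plane source, C(x,t) = M/(n_e·A·√(4πDt)) · exp(−(x−vt)²/(4Dt)), with n_e·A the pore (flow) area.
Plume center vt = 0.0307 × 268 = 8.2276 m, so the well at 33.1 m is 24.8724 m downgradient of the peak.
√(4πDt) = 40.95 m, giving peak height M/(n_e·A·√(4πDt)) = 108/(0.35 × 4.55 × 40.95) = 1.656 kg/m³.
(x−vt)²/(4Dt) = (24.8724)²/(4 × 0.498 × 268) = 1.159; exp(−1.159) = 0.3138.
C = 1.656 × 0.3138 = 0.520 kg/m³.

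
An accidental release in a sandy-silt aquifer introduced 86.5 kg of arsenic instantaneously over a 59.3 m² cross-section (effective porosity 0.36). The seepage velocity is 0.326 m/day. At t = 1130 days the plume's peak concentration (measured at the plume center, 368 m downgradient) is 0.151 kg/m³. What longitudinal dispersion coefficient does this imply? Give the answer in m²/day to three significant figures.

At the plume center C_max = M/(n_e·A·√(4πDt)), so D = M²/(4πt·(n_e·A·C_max)²).
n_e·A·C_max = 0.36 × 59.3 × 0.151 = 3.224 kg/m.
D = 86.5²/(4π × 1130 × 3.224²) = 0.0507 m²/day.

0.0507 m²/day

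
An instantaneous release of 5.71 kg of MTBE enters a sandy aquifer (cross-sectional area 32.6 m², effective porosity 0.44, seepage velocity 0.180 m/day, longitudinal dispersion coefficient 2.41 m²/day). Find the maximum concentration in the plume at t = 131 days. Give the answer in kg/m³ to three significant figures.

The peak of an instantaneous 1D plume sits at x = vt; there the Gaussian factor is 1 and C_max = M/(n_e·A·√(4πDt)), where n_e·A is the pore area the mass is dissolved in.
√(4πDt) = √(4π × 2.41 × 131) = 62.99 m, so C_max = 5.71/(0.44 × 32.6 × 62.99) = 0.00632 kg/m³.

0.00632 kg/m³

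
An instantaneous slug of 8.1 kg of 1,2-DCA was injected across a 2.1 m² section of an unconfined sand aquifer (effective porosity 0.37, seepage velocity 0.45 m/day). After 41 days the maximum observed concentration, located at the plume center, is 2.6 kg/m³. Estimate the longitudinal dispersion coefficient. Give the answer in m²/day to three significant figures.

At the plume center C_max = M/(n_e·A·√(4πDt)), so D = M²/(4πt·(n_e·A·C_max)²).
n_e·A·C_max = 0.37 × 2.1 × 2.6 = 2.020 kg/m.
D = 8.1²/(4π × 41 × 2.020²) = 0.0312 m²/day.

0.0312 m²/day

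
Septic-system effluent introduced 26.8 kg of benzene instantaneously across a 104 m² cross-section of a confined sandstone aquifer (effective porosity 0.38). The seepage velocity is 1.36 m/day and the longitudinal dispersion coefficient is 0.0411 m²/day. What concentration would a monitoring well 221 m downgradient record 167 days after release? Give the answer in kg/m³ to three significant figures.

For an instantaneous plane source, C(x,t) = M/(n_e·A·√(4πDt)) · exp(−(x−vt)²/(4Dt)), with n_e·A the pore (flow) area.
Plume center vt = 1.36 × 167 = 227.12 m, so the well at 221 m is 6.12 m upgradient of the peak.
√(4πDt) = 9.287 m, giving peak height M/(n_e·A·√(4πDt)) = 26.8/(0.38 × 104 × 9.287) = 0.07302 kg/m³.
(x−vt)²/(4Dt) = (-6.12)²/(4 × 0.0411 × 167) = 1.364; exp(−1.364) = 0.2556.
C = 0.07302 × 0.2556 = 0.0187 kg/m³.

0.0187 kg/m³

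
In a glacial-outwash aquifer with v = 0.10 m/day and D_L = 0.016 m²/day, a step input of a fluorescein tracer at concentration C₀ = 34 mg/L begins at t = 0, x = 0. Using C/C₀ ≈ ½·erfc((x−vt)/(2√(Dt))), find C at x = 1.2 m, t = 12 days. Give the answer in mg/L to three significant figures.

For a continuous step input, C/C₀ ≈ ½·erfc((x−vt)/(2√(Dt))).
vt = 0.10 × 12 = 1.2 m and 2√(Dt) = 2√(0.016 × 12) = 0.8764 m.
Argument (x−vt)/(2√(Dt)) = (1.2 − 1.2)/0.8764 = 0; ½·erfc(0) = 0.5000.
C = 34 × 0.5000 = 17.0 mg/L.

17.0 mg/L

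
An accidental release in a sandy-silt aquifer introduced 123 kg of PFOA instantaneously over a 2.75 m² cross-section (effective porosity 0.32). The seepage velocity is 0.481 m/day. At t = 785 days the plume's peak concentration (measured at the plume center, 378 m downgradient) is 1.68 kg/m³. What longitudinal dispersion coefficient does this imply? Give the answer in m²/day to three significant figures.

At the plume center C_max = M/(n_e·A·√(4πDt)), so D = M²/(4πt·(n_e·A·C_max)²).
n_e·A·C_max = 0.32 × 2.75 × 1.68 = 1.478 kg/m.
D = 123²/(4π × 785 × 1.478²) = 0.702 m²/day.

0.702 m²/day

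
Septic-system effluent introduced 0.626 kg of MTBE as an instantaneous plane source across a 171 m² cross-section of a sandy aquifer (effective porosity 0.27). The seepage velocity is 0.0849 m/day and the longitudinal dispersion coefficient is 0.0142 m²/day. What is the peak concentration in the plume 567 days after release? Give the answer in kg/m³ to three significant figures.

0.00135 kg/m³

The peak of an instantaneous 1D plume sits at x = vt; there the Gaussian factor is 1 and C_max = M/(n_e·A·√(4πDt)), where n_e·A is the pore area the mass is dissolved in.
√(4πDt) = √(4π × 0.0142 × 567) = 10.06 m, so C_max = 0.626/(0.27 × 171 × 10.06) = 0.00135 kg/m³.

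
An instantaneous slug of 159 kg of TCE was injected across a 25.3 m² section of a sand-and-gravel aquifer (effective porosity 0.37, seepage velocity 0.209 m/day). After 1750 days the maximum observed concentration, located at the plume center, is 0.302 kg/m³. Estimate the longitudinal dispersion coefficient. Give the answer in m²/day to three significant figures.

0.144 m²/day

At the plume center C_max = M/(n_e·A·√(4πDt)), so D = M²/(4πt·(n_e·A·C_max)²).
n_e·A·C_max = 0.37 × 25.3 × 0.302 = 2.827 kg/m.
D = 159²/(4π × 1750 × 2.827²) = 0.144 m²/day.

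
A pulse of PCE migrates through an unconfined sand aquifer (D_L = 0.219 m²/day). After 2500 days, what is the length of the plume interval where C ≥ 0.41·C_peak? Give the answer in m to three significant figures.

The plume is Gaussian with σ = √(2Dt) = √(2 × 0.219 × 2500) = 33.09 m.
C/C_peak = exp(−Δx²/(2σ²)) = 0.41 ⇒ Δx = σ·√(−2 ln 0.41) = 33.09 × 1.335 = 44.18 m.
Width = 2Δx = 88.4 m.

88.4 m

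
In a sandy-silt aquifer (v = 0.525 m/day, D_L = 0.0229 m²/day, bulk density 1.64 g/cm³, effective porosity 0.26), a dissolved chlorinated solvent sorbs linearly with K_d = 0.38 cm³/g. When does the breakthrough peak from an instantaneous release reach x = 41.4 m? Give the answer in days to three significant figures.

268 days

Retardation factor R = 1 + ρ_b·K_d/n = 1 + 1.64 × 0.38/0.26 = 3.397.
Sorption retards both mechanisms: v_R = v/R = 0.1545 m/day, D_R = D/R = 0.006741 m²/day.
Peak time from v_R²t² + 2D_R t − x² = 0: t = (√(D_R² + v_R²x²) − D_R)/v_R².
√(D_R² + v_R²x²) = √(0.006741² + 0.1545² × 41.4²) = 6.396; v_R² = 0.02387.
t = (6.396 − 0.006741)/0.02387 = 268 days.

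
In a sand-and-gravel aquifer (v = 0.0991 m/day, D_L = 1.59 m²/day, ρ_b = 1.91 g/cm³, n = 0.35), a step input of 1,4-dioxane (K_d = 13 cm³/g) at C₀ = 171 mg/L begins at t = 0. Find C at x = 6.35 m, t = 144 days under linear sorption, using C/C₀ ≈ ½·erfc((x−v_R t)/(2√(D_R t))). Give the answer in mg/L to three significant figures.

1.26 mg/L

Retardation factor R = 1 + ρ_b·K_d/n = 1 + 1.91 × 13/0.35 = 71.94.
Sorption retards both mechanisms: v_R = v/R = 0.001378 m/day, D_R = D/R = 0.02210 m²/day.
v_R·t = 0.001378 × 144 = 0.198432 m; 2√(D_R t) = 3.568 m; argument = (6.35 − 0.198432)/3.568 = 1.724.
C = C₀ × ½·erfc(1.724) = 171 × 0.007382 = 1.26 mg/L.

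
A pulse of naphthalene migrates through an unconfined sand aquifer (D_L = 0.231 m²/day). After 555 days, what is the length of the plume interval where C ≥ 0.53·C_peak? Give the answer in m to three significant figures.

The plume is Gaussian with σ = √(2Dt) = √(2 × 0.231 × 555) = 16.01 m.
C/C_peak = exp(−Δx²/(2σ²)) = 0.53 ⇒ Δx = σ·√(−2 ln 0.53) = 16.01 × 1.127 = 18.04 m.
Width = 2Δx = 36.1 m.

36.1 m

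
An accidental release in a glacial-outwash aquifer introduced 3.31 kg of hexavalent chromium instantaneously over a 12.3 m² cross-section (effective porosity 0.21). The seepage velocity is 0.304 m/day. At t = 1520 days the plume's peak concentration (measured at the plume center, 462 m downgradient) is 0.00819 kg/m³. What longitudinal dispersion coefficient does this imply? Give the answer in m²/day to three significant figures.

1.28 m²/day

At the plume center C_max = M/(n_e·A·√(4πDt)), so D = M²/(4πt·(n_e·A·C_max)²).
n_e·A·C_max = 0.21 × 12.3 × 0.00819 = 0.02115 kg/m.
D = 3.31²/(4π × 1520 × 0.02115²) = 1.28 m²/day.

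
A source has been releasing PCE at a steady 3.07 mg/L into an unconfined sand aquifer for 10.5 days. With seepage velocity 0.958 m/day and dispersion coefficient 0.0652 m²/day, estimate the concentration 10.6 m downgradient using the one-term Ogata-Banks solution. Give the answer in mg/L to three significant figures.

For a continuous step input, C/C₀ ≈ ½·erfc((x−vt)/(2√(Dt))).
vt = 0.958 × 10.5 = 10.059 m and 2√(Dt) = 2√(0.0652 × 10.5) = 1.655 m.
Argument (x−vt)/(2√(Dt)) = (10.6 − 10.059)/1.655 = 0.3269; ½·erfc(0.3269) = 0.3219.
C = 3.07 × 0.3219 = 0.988 mg/L.

0.988 mg/L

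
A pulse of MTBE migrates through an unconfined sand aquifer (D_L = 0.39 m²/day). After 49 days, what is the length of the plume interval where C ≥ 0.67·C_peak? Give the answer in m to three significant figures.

The plume is Gaussian with σ = √(2Dt) = √(2 × 0.39 × 49) = 6.182 m.
C/C_peak = exp(−Δx²/(2σ²)) = 0.67 ⇒ Δx = σ·√(−2 ln 0.67) = 6.182 × 0.8950 = 5.533 m.
Width = 2Δx = 11.1 m.

11.1 m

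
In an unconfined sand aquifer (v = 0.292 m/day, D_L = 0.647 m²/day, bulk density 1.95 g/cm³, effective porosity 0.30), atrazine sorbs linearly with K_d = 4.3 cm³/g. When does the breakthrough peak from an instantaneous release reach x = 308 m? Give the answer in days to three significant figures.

Retardation factor R = 1 + ρ_b·K_d/n = 1 + 1.95 × 4.3/0.30 = 28.95.
Sorption retards both mechanisms: v_R = v/R = 0.01009 m/day, D_R = D/R = 0.02235 m²/day.
Peak time from v_R²t² + 2D_R t − x² = 0: t = (√(D_R² + v_R²x²) − D_R)/v_R².
√(D_R² + v_R²x²) = √(0.02235² + 0.01009² × 308²) = 3.108; v_R² = 0.0001018.
t = (3.108 − 0.02235)/0.0001018 = 30300 days.

30300 days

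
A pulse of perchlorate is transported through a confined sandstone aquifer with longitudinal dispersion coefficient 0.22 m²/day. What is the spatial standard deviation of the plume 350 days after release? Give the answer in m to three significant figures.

Dispersive spreading gives a Gaussian with σ² = 2Dt; advection only shifts the center.
σ = √(2 × 0.22 × 350) = 12.4 m.

12.4 m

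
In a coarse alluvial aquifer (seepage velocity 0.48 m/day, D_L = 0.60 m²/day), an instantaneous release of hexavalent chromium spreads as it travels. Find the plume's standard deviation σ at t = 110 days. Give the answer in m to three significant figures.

11.5 m

Dispersive spreading gives a Gaussian with σ² = 2Dt; advection only shifts the center.
σ = √(2 × 0.60 × 110) = 11.5 m.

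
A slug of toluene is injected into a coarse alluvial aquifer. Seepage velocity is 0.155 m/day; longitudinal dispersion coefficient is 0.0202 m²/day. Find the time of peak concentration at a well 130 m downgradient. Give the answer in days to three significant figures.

838 days

For the 1D instantaneous-source solution, setting ∂C/∂t = 0 at fixed x gives v²t² + 2Dt − x² = 0, so t = (√(D² + v²x²) − D)/v².
√(D² + v²x²) = √(0.0202² + 0.155² × 130²) = 20.15; v² = 0.024025.
t = (20.15 − 0.0202)/0.024025 = 838 days (vs. the pure-advection estimate x/v = 839 d).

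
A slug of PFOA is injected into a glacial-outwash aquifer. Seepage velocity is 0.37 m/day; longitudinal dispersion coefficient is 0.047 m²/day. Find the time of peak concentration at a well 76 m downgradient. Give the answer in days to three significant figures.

For the 1D instantaneous-source solution, setting ∂C/∂t = 0 at fixed x gives v²t² + 2Dt − x² = 0, so t = (√(D² + v²x²) − D)/v².
√(D² + v²x²) = √(0.047² + 0.37² × 76²) = 28.12; v² = 0.1369.
t = (28.12 − 0.047)/0.1369 = 205 days (vs. the pure-advection estimate x/v = 205 d).

205 days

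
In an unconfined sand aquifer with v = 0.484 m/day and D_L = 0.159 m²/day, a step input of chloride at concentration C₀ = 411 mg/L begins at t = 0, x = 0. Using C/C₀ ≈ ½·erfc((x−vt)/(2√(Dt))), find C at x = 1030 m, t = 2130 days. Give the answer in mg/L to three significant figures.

211 mg/L

For a continuous step input, C/C₀ ≈ ½·erfc((x−vt)/(2√(Dt))).
vt = 0.484 × 2130 = 1030.92 m and 2√(Dt) = 2√(0.159 × 2130) = 36.81 m.
Argument (x−vt)/(2√(Dt)) = (1030 − 1030.92)/36.81 = -0.02499; ½·erfc(-0.02499) = 0.5141.
C = 411 × 0.5141 = 211 mg/L.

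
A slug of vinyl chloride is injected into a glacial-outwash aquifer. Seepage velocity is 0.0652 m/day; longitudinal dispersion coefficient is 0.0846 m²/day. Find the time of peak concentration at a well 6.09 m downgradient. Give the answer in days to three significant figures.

75.6 days

For the 1D instantaneous-source solution, setting ∂C/∂t = 0 at fixed x gives v²t² + 2Dt − x² = 0, so t = (√(D² + v²x²) − D)/v².
√(D² + v²x²) = √(0.0846² + 0.0652² × 6.09²) = 0.4060; v² = 0.00425104.
t = (0.4060 − 0.0846)/0.00425104 = 75.6 days (vs. the pure-advection estimate x/v = 93.4 d).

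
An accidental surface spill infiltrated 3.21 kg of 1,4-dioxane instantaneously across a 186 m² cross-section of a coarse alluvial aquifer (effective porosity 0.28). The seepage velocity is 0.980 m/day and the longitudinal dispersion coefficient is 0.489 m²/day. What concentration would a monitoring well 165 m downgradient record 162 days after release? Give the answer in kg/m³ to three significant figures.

For an instantaneous plane source, C(x,t) = M/(n_e·A·√(4πDt)) · exp(−(x−vt)²/(4Dt)), with n_e·A the pore (flow) area.
Plume center vt = 0.980 × 162 = 158.76 m, so the well at 165 m is 6.24 m downgradient of the peak.
√(4πDt) = 31.55 m, giving peak height M/(n_e·A·√(4πDt)) = 3.21/(0.28 × 186 × 31.55) = 0.001954 kg/m³.
(x−vt)²/(4Dt) = (6.24)²/(4 × 0.489 × 162) = 0.1229; exp(−0.1229) = 0.8844.
C = 0.001954 × 0.8844 = 0.00173 kg/m³.

0.00173 kg/m³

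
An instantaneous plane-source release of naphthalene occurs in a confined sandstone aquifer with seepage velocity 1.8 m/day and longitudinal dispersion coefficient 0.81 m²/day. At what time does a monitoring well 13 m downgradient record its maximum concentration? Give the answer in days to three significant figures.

6.98 days

For the 1D instantaneous-source solution, setting ∂C/∂t = 0 at fixed x gives v²t² + 2Dt − x² = 0, so t = (√(D² + v²x²) − D)/v².
√(D² + v²x²) = √(0.81² + 1.8² × 13²) = 23.41; v² = 3.24.
t = (23.41 − 0.81)/3.24 = 6.98 days (vs. the pure-advection estimate x/v = 7.22 d).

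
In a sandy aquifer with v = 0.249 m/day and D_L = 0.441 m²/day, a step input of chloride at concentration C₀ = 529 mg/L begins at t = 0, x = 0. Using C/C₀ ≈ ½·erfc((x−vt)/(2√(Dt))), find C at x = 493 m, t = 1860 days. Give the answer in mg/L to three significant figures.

122 mg/L

For a continuous step input, C/C₀ ≈ ½·erfc((x−vt)/(2√(Dt))).
vt = 0.249 × 1860 = 463.14 m and 2√(Dt) = 2√(0.441 × 1860) = 57.28 m.
Argument (x−vt)/(2√(Dt)) = (493 − 463.14)/57.28 = 0.5213; ½·erfc(0.5213) = 0.2305.
C = 529 × 0.2305 = 122 mg/L.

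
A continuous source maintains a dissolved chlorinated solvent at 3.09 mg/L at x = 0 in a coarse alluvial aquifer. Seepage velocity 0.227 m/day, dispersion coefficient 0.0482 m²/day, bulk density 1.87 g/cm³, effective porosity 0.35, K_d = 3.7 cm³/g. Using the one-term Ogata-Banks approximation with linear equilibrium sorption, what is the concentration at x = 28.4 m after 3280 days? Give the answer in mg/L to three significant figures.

3.00 mg/L

Retardation factor R = 1 + ρ_b·K_d/n = 1 + 1.87 × 3.7/0.35 = 20.77.
Sorption retards both mechanisms: v_R = v/R = 0.01093 m/day, D_R = D/R = 0.002321 m²/day.
v_R·t = 0.01093 × 3280 = 35.8504 m; 2√(D_R t) = 5.518 m; argument = (28.4 − 35.8504)/5.518 = -1.350.
C = C₀ × ½·erfc(-1.350) = 3.09 × 0.9719 = 3.00 mg/L.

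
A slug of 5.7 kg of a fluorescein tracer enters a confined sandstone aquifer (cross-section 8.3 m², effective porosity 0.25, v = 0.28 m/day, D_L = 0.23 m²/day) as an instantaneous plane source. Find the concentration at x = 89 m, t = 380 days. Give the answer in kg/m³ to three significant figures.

0.0349 kg/m³

For an instantaneous plane source, C(x,t) = M/(n_e·A·√(4πDt)) · exp(−(x−vt)²/(4Dt)), with n_e·A the pore (flow) area.
Plume center vt = 0.28 × 380 = 106.4 m, so the well at 89 m is 17.4 m upgradient of the peak.
√(4πDt) = 33.14 m, giving peak height M/(n_e·A·√(4πDt)) = 5.7/(0.25 × 8.3 × 33.14) = 0.08289 kg/m³.
(x−vt)²/(4Dt) = (-17.4)²/(4 × 0.23 × 380) = 0.8660; exp(−0.8660) = 0.4206.
C = 0.08289 × 0.4206 = 0.0349 kg/m³.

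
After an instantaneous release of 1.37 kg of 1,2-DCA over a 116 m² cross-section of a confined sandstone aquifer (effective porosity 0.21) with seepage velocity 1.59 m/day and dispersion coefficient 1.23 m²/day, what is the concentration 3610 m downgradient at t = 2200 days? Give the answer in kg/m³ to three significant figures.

For an instantaneous plane source, C(x,t) = M/(n_e·A·√(4πDt)) · exp(−(x−vt)²/(4Dt)), with n_e·A the pore (flow) area.
Plume center vt = 1.59 × 2200 = 3498 m, so the well at 3610 m is 112 m downgradient of the peak.
√(4πDt) = 184.4 m, giving peak height M/(n_e·A·√(4πDt)) = 1.37/(0.21 × 116 × 184.4) = 0.0003050 kg/m³.
(x−vt)²/(4Dt) = (112)²/(4 × 1.23 × 2200) = 1.159; exp(−1.159) = 0.3138.
C = 0.0003050 × 0.3138 = 9.57e-05 kg/m³.

9.57e-05 kg/m³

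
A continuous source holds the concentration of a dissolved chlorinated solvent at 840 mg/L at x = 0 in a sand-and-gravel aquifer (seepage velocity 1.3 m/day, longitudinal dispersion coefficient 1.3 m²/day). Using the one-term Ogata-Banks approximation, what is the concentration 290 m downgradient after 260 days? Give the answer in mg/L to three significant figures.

For a continuous step input, C/C₀ ≈ ½·erfc((x−vt)/(2√(Dt))).
vt = 1.3 × 260 = 338 m and 2√(Dt) = 2√(1.3 × 260) = 36.77 m.
Argument (x−vt)/(2√(Dt)) = (290 − 338)/36.77 = -1.305; ½·erfc(-1.305) = 0.9675.
C = 840 × 0.9675 = 813 mg/L.

813 mg/L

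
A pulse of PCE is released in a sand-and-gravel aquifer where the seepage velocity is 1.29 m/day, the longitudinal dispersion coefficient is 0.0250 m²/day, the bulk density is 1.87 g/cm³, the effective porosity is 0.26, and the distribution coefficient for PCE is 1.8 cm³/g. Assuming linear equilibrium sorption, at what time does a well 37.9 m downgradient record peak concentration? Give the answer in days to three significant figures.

410 days

Retardation factor R = 1 + ρ_b·K_d/n = 1 + 1.87 × 1.8/0.26 = 13.95.
Sorption retards both mechanisms: v_R = v/R = 0.09247 m/day, D_R = D/R = 0.001792 m²/day.
Peak time from v_R²t² + 2D_R t − x² = 0: t = (√(D_R² + v_R²x²) − D_R)/v_R².
√(D_R² + v_R²x²) = √(0.001792² + 0.09247² × 37.9²) = 3.505; v_R² = 0.008551.
t = (3.505 − 0.001792)/0.008551 = 410 days.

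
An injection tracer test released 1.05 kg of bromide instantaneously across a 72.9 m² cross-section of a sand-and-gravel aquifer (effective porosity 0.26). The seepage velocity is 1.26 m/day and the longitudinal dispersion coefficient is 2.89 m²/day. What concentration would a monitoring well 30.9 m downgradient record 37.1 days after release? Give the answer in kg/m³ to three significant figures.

0.000840 kg/m³

For an instantaneous plane source, C(x,t) = M/(n_e·A·√(4πDt)) · exp(−(x−vt)²/(4Dt)), with n_e·A the pore (flow) area.
Plume center vt = 1.26 × 37.1 = 46.746 m, so the well at 30.9 m is 15.846 m upgradient of the peak.
√(4πDt) = 36.71 m, giving peak height M/(n_e·A·√(4πDt)) = 1.05/(0.26 × 72.9 × 36.71) = 0.001509 kg/m³.
(x−vt)²/(4Dt) = (-15.846)²/(4 × 2.89 × 37.1) = 0.5855; exp(−0.5855) = 0.5568.
C = 0.001509 × 0.5568 = 0.000840 kg/m³.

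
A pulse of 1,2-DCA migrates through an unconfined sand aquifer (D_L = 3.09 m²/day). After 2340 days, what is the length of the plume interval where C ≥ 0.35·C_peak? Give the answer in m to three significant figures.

The plume is Gaussian with σ = √(2Dt) = √(2 × 3.09 × 2340) = 120.3 m.
C/C_peak = exp(−Δx²/(2σ²)) = 0.35 ⇒ Δx = σ·√(−2 ln 0.35) = 120.3 × 1.449 = 174.3 m.
Width = 2Δx = 349 m.

349 m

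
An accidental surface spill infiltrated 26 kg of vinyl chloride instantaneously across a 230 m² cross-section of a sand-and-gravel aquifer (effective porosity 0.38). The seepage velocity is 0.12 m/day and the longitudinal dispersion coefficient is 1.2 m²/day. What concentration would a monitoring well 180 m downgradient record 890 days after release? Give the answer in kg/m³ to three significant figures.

0.000733 kg/m³

For an instantaneous plane source, C(x,t) = M/(n_e·A·√(4πDt)) · exp(−(x−vt)²/(4Dt)), with n_e·A the pore (flow) area.
Plume center vt = 0.12 × 890 = 106.8 m, so the well at 180 m is 73.2 m downgradient of the peak.
√(4πDt) = 115.8 m, giving peak height M/(n_e·A·√(4πDt)) = 26/(0.38 × 230 × 115.8) = 0.002569 kg/m³.
(x−vt)²/(4Dt) = (73.2)²/(4 × 1.2 × 890) = 1.254; exp(−1.254) = 0.2854.
C = 0.002569 × 0.2854 = 0.000733 kg/m³.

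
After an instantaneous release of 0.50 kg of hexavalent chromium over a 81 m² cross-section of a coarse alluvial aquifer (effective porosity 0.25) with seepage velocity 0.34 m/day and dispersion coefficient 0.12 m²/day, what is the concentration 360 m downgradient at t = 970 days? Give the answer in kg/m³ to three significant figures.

For an instantaneous plane source, C(x,t) = M/(n_e·A·√(4πDt)) · exp(−(x−vt)²/(4Dt)), with n_e·A the pore (flow) area.
Plume center vt = 0.34 × 970 = 329.8 m, so the well at 360 m is 30.2 m downgradient of the peak.
√(4πDt) = 38.25 m, giving peak height M/(n_e·A·√(4πDt)) = 0.50/(0.25 × 81 × 38.25) = 0.0006455 kg/m³.
(x−vt)²/(4Dt) = (30.2)²/(4 × 0.12 × 970) = 1.959; exp(−1.959) = 0.1410.
C = 0.0006455 × 0.1410 = 9.10e-05 kg/m³.

9.10e-05 kg/m³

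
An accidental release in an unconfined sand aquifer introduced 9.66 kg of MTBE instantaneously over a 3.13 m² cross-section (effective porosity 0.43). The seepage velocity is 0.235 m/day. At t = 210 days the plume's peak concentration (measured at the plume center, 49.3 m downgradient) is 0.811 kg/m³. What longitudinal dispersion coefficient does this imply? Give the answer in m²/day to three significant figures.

At the plume center C_max = M/(n_e·A·√(4πDt)), so D = M²/(4πt·(n_e·A·C_max)²).
n_e·A·C_max = 0.43 × 3.13 × 0.811 = 1.092 kg/m.
D = 9.66²/(4π × 210 × 1.092²) = 0.0297 m²/day.

0.0297 m²/day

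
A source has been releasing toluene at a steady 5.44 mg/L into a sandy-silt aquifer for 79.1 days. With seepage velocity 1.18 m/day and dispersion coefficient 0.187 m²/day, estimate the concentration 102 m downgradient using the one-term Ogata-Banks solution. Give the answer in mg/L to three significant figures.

0.303 mg/L

For a continuous step input, C/C₀ ≈ ½·erfc((x−vt)/(2√(Dt))).
vt = 1.18 × 79.1 = 93.338 m and 2√(Dt) = 2√(0.187 × 79.1) = 7.692 m.
Argument (x−vt)/(2√(Dt)) = (102 − 93.338)/7.692 = 1.126; ½·erfc(1.126) = 0.05565.
C = 5.44 × 0.05565 = 0.303 mg/L.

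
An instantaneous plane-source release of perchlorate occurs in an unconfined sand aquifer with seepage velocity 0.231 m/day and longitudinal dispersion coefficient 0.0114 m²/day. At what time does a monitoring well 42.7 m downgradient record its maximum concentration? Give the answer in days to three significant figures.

185 days

For the 1D instantaneous-source solution, setting ∂C/∂t = 0 at fixed x gives v²t² + 2Dt − x² = 0, so t = (√(D² + v²x²) − D)/v².
√(D² + v²x²) = √(0.0114² + 0.231² × 42.7²) = 9.864; v² = 0.053361.
t = (9.864 − 0.0114)/0.053361 = 185 days (vs. the pure-advection estimate x/v = 185 d).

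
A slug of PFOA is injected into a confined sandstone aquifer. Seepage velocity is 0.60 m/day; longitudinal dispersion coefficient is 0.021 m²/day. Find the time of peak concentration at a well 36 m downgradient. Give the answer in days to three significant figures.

For the 1D instantaneous-source solution, setting ∂C/∂t = 0 at fixed x gives v²t² + 2Dt − x² = 0, so t = (√(D² + v²x²) − D)/v².
√(D² + v²x²) = √(0.021² + 0.60² × 36²) = 21.60; v² = 0.36.
t = (21.60 − 0.021)/0.36 = 59.9 days (vs. the pure-advection estimate x/v = 60.0 d).

59.9 days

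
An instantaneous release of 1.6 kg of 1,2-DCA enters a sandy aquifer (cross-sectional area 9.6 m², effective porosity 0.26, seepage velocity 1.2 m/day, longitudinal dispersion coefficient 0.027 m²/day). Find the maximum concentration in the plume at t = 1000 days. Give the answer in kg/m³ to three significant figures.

0.0348 kg/m³

The peak of an instantaneous 1D plume sits at x = vt; there the Gaussian factor is 1 and C_max = M/(n_e·A·√(4πDt)), where n_e·A is the pore area the mass is dissolved in.
√(4πDt) = √(4π × 0.027 × 1000) = 18.42 m, so C_max = 1.6/(0.26 × 9.6 × 18.42) = 0.0348 kg/m³.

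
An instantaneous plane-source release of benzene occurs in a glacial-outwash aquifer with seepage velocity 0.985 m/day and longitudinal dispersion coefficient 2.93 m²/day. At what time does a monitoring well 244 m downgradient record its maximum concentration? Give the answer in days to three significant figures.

245 days

For the 1D instantaneous-source solution, setting ∂C/∂t = 0 at fixed x gives v²t² + 2Dt − x² = 0, so t = (√(D² + v²x²) − D)/v².
√(D² + v²x²) = √(2.93² + 0.985² × 244²) = 240.4; v² = 0.970225.
t = (240.4 − 2.93)/0.970225 = 245 days (vs. the pure-advection estimate x/v = 248 d).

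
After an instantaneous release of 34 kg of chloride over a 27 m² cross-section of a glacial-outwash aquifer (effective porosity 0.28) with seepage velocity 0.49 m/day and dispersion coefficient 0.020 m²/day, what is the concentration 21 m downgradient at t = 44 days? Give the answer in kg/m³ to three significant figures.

1.24 kg/m³

For an instantaneous plane source, C(x,t) = M/(n_e·A·√(4πDt)) · exp(−(x−vt)²/(4Dt)), with n_e·A the pore (flow) area.
Plume center vt = 0.49 × 44 = 21.56 m, so the well at 21 m is 0.56 m upgradient of the peak.
√(4πDt) = 3.325 m, giving peak height M/(n_e·A·√(4πDt)) = 34/(0.28 × 27 × 3.325) = 1.353 kg/m³.
(x−vt)²/(4Dt) = (-0.56)²/(4 × 0.020 × 44) = 0.08909; exp(−0.08909) = 0.9148.
C = 1.353 × 0.9148 = 1.24 kg/m³.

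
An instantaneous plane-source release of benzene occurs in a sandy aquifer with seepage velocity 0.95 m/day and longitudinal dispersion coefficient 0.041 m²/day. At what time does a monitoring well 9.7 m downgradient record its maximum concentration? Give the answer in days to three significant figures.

For the 1D instantaneous-source solution, setting ∂C/∂t = 0 at fixed x gives v²t² + 2Dt − x² = 0, so t = (√(D² + v²x²) − D)/v².
√(D² + v²x²) = √(0.041² + 0.95² × 9.7²) = 9.215; v² = 0.9025.
t = (9.215 − 0.041)/0.9025 = 10.2 days (vs. the pure-advection estimate x/v = 10.2 d).

10.2 days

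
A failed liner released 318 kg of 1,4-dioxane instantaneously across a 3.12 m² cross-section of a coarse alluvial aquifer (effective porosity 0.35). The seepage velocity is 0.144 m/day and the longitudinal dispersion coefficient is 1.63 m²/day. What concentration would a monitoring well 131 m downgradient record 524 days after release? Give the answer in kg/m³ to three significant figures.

1.14 kg/m³

For an instantaneous plane source, C(x,t) = M/(n_e·A·√(4πDt)) · exp(−(x−vt)²/(4Dt)), with n_e·A the pore (flow) area.
Plume center vt = 0.144 × 524 = 75.456 m, so the well at 131 m is 55.544 m downgradient of the peak.
√(4πDt) = 103.6 m, giving peak height M/(n_e·A·√(4πDt)) = 318/(0.35 × 3.12 × 103.6) = 2.811 kg/m³.
(x−vt)²/(4Dt) = (55.544)²/(4 × 1.63 × 524) = 0.9030; exp(−0.9030) = 0.4054.
C = 2.811 × 0.4054 = 1.14 kg/m³.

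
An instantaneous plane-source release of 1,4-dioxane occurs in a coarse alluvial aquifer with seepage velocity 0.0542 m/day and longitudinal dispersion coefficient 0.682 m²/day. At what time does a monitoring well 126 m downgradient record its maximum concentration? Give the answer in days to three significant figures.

2100 days

For the 1D instantaneous-source solution, setting ∂C/∂t = 0 at fixed x gives v²t² + 2Dt − x² = 0, so t = (√(D² + v²x²) − D)/v².
√(D² + v²x²) = √(0.682² + 0.0542² × 126²) = 6.863; v² = 0.00293764.
t = (6.863 − 0.682)/0.00293764 = 2100 days (vs. the pure-advection estimate x/v = 2320 d).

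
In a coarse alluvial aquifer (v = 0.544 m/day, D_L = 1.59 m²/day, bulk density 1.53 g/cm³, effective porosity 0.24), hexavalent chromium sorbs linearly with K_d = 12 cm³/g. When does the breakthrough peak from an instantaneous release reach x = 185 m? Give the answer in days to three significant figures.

25900 days

Retardation factor R = 1 + ρ_b·K_d/n = 1 + 1.53 × 12/0.24 = 77.50.
Sorption retards both mechanisms: v_R = v/R = 0.007019 m/day, D_R = D/R = 0.02052 m²/day.
Peak time from v_R²t² + 2D_R t − x² = 0: t = (√(D_R² + v_R²x²) − D_R)/v_R².
√(D_R² + v_R²x²) = √(0.02052² + 0.007019² × 185²) = 1.299; v_R² = 4.927e-05.
t = (1.299 − 0.02052)/4.927e-05 = 25900 days.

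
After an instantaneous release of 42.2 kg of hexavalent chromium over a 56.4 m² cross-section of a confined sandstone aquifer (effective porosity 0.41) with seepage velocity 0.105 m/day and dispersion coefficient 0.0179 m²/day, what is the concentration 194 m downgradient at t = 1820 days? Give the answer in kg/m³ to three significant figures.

For an instantaneous plane source, C(x,t) = M/(n_e·A·√(4πDt)) · exp(−(x−vt)²/(4Dt)), with n_e·A the pore (flow) area.
Plume center vt = 0.105 × 1820 = 191.1 m, so the well at 194 m is 2.9 m downgradient of the peak.
√(4πDt) = 20.23 m, giving peak height M/(n_e·A·√(4πDt)) = 42.2/(0.41 × 56.4 × 20.23) = 0.09021 kg/m³.
(x−vt)²/(4Dt) = (2.9)²/(4 × 0.0179 × 1820) = 0.06454; exp(−0.06454) = 0.9375.
C = 0.09021 × 0.9375 = 0.0846 kg/m³.

0.0846 kg/m³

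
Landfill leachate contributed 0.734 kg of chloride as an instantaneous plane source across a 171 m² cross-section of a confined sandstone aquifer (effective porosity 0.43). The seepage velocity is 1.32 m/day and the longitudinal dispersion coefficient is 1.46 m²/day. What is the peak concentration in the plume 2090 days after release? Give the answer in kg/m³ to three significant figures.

The peak of an instantaneous 1D plume sits at x = vt; there the Gaussian factor is 1 and C_max = M/(n_e·A·√(4πDt)), where n_e·A is the pore area the mass is dissolved in.
√(4πDt) = √(4π × 1.46 × 2090) = 195.8 m, so C_max = 0.734/(0.43 × 171 × 195.8) = 5.10e-05 kg/m³.

5.10e-05 kg/m³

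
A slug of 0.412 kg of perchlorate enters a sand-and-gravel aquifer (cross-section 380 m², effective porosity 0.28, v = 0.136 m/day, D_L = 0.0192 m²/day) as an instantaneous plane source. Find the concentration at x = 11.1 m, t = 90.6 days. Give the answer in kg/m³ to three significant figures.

For an instantaneous plane source, C(x,t) = M/(n_e·A·√(4πDt)) · exp(−(x−vt)²/(4Dt)), with n_e·A the pore (flow) area.
Plume center vt = 0.136 × 90.6 = 12.3216 m, so the well at 11.1 m is 1.2216 m upgradient of the peak.
√(4πDt) = 4.675 m, giving peak height M/(n_e·A·√(4πDt)) = 0.412/(0.28 × 380 × 4.675) = 0.0008283 kg/m³.
(x−vt)²/(4Dt) = (-1.2216)²/(4 × 0.0192 × 90.6) = 0.2145; exp(−0.2145) = 0.8069.
C = 0.0008283 × 0.8069 = 0.000668 kg/m³.

0.000668 kg/m³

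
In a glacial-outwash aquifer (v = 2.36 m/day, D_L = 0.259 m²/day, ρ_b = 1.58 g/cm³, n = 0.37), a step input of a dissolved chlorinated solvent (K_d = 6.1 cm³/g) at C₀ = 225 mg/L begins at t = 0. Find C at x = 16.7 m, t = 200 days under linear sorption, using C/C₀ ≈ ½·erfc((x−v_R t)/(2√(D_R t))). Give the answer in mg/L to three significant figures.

Retardation factor R = 1 + ρ_b·K_d/n = 1 + 1.58 × 6.1/0.37 = 27.05.
Sorption retards both mechanisms: v_R = v/R = 0.08725 m/day, D_R = D/R = 0.009575 m²/day.
v_R·t = 0.08725 × 200 = 17.45 m; 2√(D_R t) = 2.768 m; argument = (16.7 − 17.45)/2.768 = -0.2710.
C = C₀ × ½·erfc(-0.2710) = 225 × 0.6492 = 146 mg/L.

146 mg/L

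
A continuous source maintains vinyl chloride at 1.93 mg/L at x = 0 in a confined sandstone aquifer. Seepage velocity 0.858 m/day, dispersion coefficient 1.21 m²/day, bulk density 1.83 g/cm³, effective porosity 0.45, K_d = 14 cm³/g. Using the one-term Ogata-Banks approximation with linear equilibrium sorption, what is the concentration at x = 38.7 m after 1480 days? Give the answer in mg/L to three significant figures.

Retardation factor R = 1 + ρ_b·K_d/n = 1 + 1.83 × 14/0.45 = 57.93.
Sorption retards both mechanisms: v_R = v/R = 0.01481 m/day, D_R = D/R = 0.02089 m²/day.
v_R·t = 0.01481 × 1480 = 21.9188 m; 2√(D_R t) = 11.12 m; argument = (38.7 − 21.9188)/11.12 = 1.509.
C = C₀ × ½·erfc(1.509) = 1.93 × 0.01642 = 0.0317 mg/L.

0.0317 mg/L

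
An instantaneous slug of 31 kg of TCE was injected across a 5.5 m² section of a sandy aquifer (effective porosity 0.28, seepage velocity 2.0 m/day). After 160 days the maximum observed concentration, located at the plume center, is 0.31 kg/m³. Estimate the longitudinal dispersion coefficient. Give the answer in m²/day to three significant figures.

At the plume center C_max = M/(n_e·A·√(4πDt)), so D = M²/(4πt·(n_e·A·C_max)²).
n_e·A·C_max = 0.28 × 5.5 × 0.31 = 0.4774 kg/m.
D = 31²/(4π × 160 × 0.4774²) = 2.10 m²/day.

2.10 m²/day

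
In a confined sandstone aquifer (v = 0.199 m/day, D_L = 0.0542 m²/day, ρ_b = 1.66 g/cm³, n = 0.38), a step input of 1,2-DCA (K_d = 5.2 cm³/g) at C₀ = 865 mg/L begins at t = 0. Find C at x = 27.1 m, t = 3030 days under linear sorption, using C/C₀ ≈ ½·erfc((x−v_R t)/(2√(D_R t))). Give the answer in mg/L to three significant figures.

282 mg/L

Retardation factor R = 1 + ρ_b·K_d/n = 1 + 1.66 × 5.2/0.38 = 23.72.
Sorption retards both mechanisms: v_R = v/R = 0.008390 m/day, D_R = D/R = 0.002285 m²/day.
v_R·t = 0.008390 × 3030 = 25.4217 m; 2√(D_R t) = 5.263 m; argument = (27.1 − 25.4217)/5.263 = 0.3189.
C = C₀ × ½·erfc(0.3189) = 865 × 0.3260 = 282 mg/L.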